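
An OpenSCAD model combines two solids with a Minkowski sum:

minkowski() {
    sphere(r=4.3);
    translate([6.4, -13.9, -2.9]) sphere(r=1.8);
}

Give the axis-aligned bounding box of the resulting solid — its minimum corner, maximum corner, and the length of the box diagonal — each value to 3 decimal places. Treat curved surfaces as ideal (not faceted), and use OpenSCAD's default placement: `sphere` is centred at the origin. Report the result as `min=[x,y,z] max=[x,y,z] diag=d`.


A = translate([6.4, -13.9, -2.9]) sphere(r=1.8) → bbox [4.6,-15.7,-4.7] .. [8.2,-12.1,-1.1]
B = sphere(r=4.3) → bbox [-4.3,-4.3,-4.3] .. [4.3,4.3,4.3]
lo = A.lo+B.lo = [4.6-4.3, -15.7-4.3, -4.7-4.3] = [0.300,-20.000,-9.000]
hi = A.hi+B.hi = [8.2+4.3, -12.1+4.3, -1.1+4.3] = [12.500,-7.800,3.200]
diag = √(12.2²+12.2²+12.2²) = √446.52 = 21.131

min=[0.300,-20.000,-9.000] max=[12.500,-7.800,3.200] diag=21.131


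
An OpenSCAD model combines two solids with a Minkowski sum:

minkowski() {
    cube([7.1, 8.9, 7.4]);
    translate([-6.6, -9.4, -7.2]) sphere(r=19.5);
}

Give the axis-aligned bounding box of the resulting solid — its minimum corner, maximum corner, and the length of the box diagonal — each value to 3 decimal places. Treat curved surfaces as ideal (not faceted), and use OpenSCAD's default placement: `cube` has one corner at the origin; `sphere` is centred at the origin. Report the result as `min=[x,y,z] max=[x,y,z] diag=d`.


min=[-26.100,-28.900,-26.700] max=[20.000,19.000,19.700] diag=81.071

A = translate([-6.6, -9.4, -7.2]) sphere(r=19.5) → bbox [-26.1,-28.9,-26.7] .. [12.9,10.1,12.3]
B = cube([7.1, 8.9, 7.4]) → bbox [0,0,0] .. [7.1,8.9,7.4]
lo = A.lo+B.lo = [-26.1+0, -28.9+0, -26.7+0] = [-26.100,-28.900,-26.700]
hi = A.hi+B.hi = [12.9+7.1, 10.1+8.9, 12.3+7.4] = [20.000,19.000,19.700]
diag = √(46.1²+47.9²+46.4²) = √6572.58 = 81.071


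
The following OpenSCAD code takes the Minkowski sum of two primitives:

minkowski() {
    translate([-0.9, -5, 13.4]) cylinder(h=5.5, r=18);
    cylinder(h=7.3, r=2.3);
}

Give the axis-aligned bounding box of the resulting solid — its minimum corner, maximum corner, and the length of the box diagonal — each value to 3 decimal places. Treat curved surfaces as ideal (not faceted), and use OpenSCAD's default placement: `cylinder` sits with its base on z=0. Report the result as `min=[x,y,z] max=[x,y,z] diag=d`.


A = translate([-0.9, -5, 13.4]) cylinder(h=5.5, r=18) → bbox [-18.9,-23,13.4] .. [17.1,13,18.9]
B = cylinder(h=7.3, r=2.3) → bbox [-2.3,-2.3,0] .. [2.3,2.3,7.3]
lo = A.lo+B.lo = [-18.9-2.3, -23-2.3, 13.4+0] = [-21.200,-25.300,13.400]
hi = A.hi+B.hi = [17.1+2.3, 13+2.3, 18.9+7.3] = [19.400,15.300,26.200]
diag = √(40.6²+40.6²+12.8²) = √3460.56 = 58.827

min=[-21.200,-25.300,13.400] max=[19.400,15.300,26.200] diag=58.827


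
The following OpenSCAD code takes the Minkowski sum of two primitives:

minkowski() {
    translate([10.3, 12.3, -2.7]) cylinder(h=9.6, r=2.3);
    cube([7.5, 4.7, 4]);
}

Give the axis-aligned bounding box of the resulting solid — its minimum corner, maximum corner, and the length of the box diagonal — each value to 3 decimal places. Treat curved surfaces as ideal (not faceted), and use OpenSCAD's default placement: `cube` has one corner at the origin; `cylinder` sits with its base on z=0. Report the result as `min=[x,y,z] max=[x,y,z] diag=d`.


A = translate([10.3, 12.3, -2.7]) cylinder(h=9.6, r=2.3) → bbox [8,10,-2.7] .. [12.6,14.6,6.9]
B = cube([7.5, 4.7, 4]) → bbox [0,0,0] .. [7.5,4.7,4]
lo = A.lo+B.lo = [8+0, 10+0, -2.7+0] = [8.000,10.000,-2.700]
hi = A.hi+B.hi = [12.6+7.5, 14.6+4.7, 6.9+4] = [20.100,19.300,10.900]
diag = √(12.1²+9.3²+13.6²) = √417.86 = 20.442

min=[8.000,10.000,-2.700] max=[20.100,19.300,10.900] diag=20.442


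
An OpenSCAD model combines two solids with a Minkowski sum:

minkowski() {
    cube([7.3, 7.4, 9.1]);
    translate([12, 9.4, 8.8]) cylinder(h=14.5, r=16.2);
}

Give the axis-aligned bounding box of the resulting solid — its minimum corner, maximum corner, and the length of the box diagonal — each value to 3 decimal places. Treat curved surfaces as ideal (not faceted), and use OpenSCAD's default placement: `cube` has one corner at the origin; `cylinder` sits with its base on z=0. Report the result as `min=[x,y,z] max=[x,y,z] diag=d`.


min=[-4.200,-6.800,8.800] max=[35.500,33.000,32.400] diag=60.968

A = translate([12, 9.4, 8.8]) cylinder(h=14.5, r=16.2) → bbox [-4.2,-6.8,8.8] .. [28.2,25.6,23.3]
B = cube([7.3, 7.4, 9.1]) → bbox [0,0,0] .. [7.3,7.4,9.1]
lo = A.lo+B.lo = [-4.2+0, -6.8+0, 8.8+0] = [-4.200,-6.800,8.800]
hi = A.hi+B.hi = [28.2+7.3, 25.6+7.4, 23.3+9.1] = [35.500,33.000,32.400]
diag = √(39.7²+39.8²+23.6²) = √3717.09 = 60.968


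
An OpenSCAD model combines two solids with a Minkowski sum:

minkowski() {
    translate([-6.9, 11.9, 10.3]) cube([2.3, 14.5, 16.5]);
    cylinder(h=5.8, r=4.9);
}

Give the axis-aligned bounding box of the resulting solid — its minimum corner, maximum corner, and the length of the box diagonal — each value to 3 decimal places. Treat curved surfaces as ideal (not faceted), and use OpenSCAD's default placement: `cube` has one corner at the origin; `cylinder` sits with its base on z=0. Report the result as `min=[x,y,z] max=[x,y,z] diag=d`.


A = translate([-6.9, 11.9, 10.3]) cube([2.3, 14.5, 16.5]) → bbox [-6.9,11.9,10.3] .. [-4.6,26.4,26.8]
B = cylinder(h=5.8, r=4.9) → bbox [-4.9,-4.9,0] .. [4.9,4.9,5.8]
lo = A.lo+B.lo = [-6.9-4.9, 11.9-4.9, 10.3+0] = [-11.800,7.000,10.300]
hi = A.hi+B.hi = [-4.6+4.9, 26.4+4.9, 26.8+5.8] = [0.300,31.300,32.600]
diag = √(12.1²+24.3²+22.3²) = √1234.19 = 35.131

min=[-11.800,7.000,10.300] max=[0.300,31.300,32.600] diag=35.131


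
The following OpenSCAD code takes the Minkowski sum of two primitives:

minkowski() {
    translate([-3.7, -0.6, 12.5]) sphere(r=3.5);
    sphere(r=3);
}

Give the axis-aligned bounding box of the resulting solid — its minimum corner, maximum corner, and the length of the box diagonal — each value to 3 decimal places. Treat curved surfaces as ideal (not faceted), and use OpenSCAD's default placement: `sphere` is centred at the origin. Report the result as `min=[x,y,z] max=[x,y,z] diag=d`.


min=[-10.200,-7.100,6.000] max=[2.800,5.900,19.000] diag=22.517

A = translate([-3.7, -0.6, 12.5]) sphere(r=3.5) → bbox [-7.2,-4.1,9] .. [-0.2,2.9,16]
B = sphere(r=3) → bbox [-3,-3,-3] .. [3,3,3]
lo = A.lo+B.lo = [-7.2-3, -4.1-3, 9-3] = [-10.200,-7.100,6.000]
hi = A.hi+B.hi = [-0.2+3, 2.9+3, 16+3] = [2.800,5.900,19.000]
diag = √(13²+13²+13²) = √507 = 22.517


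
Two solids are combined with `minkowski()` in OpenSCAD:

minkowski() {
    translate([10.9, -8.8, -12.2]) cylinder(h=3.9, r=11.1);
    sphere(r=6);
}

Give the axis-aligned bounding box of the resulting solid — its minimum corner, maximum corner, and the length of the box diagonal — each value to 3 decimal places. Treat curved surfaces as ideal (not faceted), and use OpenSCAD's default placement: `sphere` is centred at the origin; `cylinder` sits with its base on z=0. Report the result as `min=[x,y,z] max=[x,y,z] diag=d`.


A = translate([10.9, -8.8, -12.2]) cylinder(h=3.9, r=11.1) → bbox [-0.2,-19.9,-12.2] .. [22,2.3,-8.3]
B = sphere(r=6) → bbox [-6,-6,-6] .. [6,6,6]
lo = A.lo+B.lo = [-0.2-6, -19.9-6, -12.2-6] = [-6.200,-25.900,-18.200]
hi = A.hi+B.hi = [22+6, 2.3+6, -8.3+6] = [28.000,8.300,-2.300]
diag = √(34.2²+34.2²+15.9²) = √2592.09 = 50.913

min=[-6.200,-25.900,-18.200] max=[28.000,8.300,-2.300] diag=50.913


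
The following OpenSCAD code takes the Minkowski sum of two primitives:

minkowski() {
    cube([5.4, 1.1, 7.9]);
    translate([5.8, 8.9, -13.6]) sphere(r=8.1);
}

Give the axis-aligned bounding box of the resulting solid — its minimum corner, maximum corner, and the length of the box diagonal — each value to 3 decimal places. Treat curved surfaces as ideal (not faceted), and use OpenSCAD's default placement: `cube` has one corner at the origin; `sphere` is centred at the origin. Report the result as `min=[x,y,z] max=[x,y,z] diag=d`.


A = translate([5.8, 8.9, -13.6]) sphere(r=8.1) → bbox [-2.3,0.8,-21.7] .. [13.9,17,-5.5]
B = cube([5.4, 1.1, 7.9]) → bbox [0,0,0] .. [5.4,1.1,7.9]
lo = A.lo+B.lo = [-2.3+0, 0.8+0, -21.7+0] = [-2.300,0.800,-21.700]
hi = A.hi+B.hi = [13.9+5.4, 17+1.1, -5.5+7.9] = [19.300,18.100,2.400]
diag = √(21.6²+17.3²+24.1²) = √1346.66 = 36.697

min=[-2.300,0.800,-21.700] max=[19.300,18.100,2.400] diag=36.697


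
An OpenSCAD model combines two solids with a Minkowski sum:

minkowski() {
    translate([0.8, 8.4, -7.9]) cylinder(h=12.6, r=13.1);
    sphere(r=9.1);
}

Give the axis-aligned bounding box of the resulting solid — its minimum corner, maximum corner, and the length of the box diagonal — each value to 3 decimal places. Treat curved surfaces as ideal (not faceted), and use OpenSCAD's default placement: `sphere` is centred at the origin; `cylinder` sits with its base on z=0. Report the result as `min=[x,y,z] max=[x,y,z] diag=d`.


A = translate([0.8, 8.4, -7.9]) cylinder(h=12.6, r=13.1) → bbox [-12.3,-4.7,-7.9] .. [13.9,21.5,4.7]
B = sphere(r=9.1) → bbox [-9.1,-9.1,-9.1] .. [9.1,9.1,9.1]
lo = A.lo+B.lo = [-12.3-9.1, -4.7-9.1, -7.9-9.1] = [-21.400,-13.800,-17.000]
hi = A.hi+B.hi = [13.9+9.1, 21.5+9.1, 4.7+9.1] = [23.000,30.600,13.800]
diag = √(44.4²+44.4²+30.8²) = √4891.36 = 69.938

min=[-21.400,-13.800,-17.000] max=[23.000,30.600,13.800] diag=69.938


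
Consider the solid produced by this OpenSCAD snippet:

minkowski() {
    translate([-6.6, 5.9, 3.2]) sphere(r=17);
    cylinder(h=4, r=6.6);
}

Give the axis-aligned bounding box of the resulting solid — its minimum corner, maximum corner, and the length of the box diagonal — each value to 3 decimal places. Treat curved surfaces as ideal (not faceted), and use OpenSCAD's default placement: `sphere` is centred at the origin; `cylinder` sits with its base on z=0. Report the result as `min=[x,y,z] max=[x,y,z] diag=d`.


min=[-30.200,-17.700,-13.800] max=[17.000,29.500,24.200] diag=76.809

A = translate([-6.6, 5.9, 3.2]) sphere(r=17) → bbox [-23.6,-11.1,-13.8] .. [10.4,22.9,20.2]
B = cylinder(h=4, r=6.6) → bbox [-6.6,-6.6,0] .. [6.6,6.6,4]
lo = A.lo+B.lo = [-23.6-6.6, -11.1-6.6, -13.8+0] = [-30.200,-17.700,-13.800]
hi = A.hi+B.hi = [10.4+6.6, 22.9+6.6, 20.2+4] = [17.000,29.500,24.200]
diag = √(47.2²+47.2²+38²) = √5899.68 = 76.809


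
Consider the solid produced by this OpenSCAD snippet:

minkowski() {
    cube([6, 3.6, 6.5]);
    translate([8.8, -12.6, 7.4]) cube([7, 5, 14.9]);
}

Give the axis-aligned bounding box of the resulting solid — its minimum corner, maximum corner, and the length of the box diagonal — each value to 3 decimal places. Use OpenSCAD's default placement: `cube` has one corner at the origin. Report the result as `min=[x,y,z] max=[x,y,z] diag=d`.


A = translate([8.8, -12.6, 7.4]) cube([7, 5, 14.9]) → bbox [8.8,-12.6,7.4] .. [15.8,-7.6,22.3]
B = cube([6, 3.6, 6.5]) → bbox [0,0,0] .. [6,3.6,6.5]
lo = A.lo+B.lo = [8.8+0, -12.6+0, 7.4+0] = [8.800,-12.600,7.400]
hi = A.hi+B.hi = [15.8+6, -7.6+3.6, 22.3+6.5] = [21.800,-4.000,28.800]
diag = √(13²+8.6²+21.4²) = √700.92 = 26.475

min=[8.800,-12.600,7.400] max=[21.800,-4.000,28.800] diag=26.475


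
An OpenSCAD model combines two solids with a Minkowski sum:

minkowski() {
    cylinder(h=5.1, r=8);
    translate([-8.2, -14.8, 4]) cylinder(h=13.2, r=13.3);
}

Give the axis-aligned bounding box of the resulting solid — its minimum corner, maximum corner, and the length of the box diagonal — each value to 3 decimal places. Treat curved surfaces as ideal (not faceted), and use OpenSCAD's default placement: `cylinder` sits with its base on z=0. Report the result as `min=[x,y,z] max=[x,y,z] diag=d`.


A = translate([-8.2, -14.8, 4]) cylinder(h=13.2, r=13.3) → bbox [-21.5,-28.1,4] .. [5.1,-1.5,17.2]
B = cylinder(h=5.1, r=8) → bbox [-8,-8,0] .. [8,8,5.1]
lo = A.lo+B.lo = [-21.5-8, -28.1-8, 4+0] = [-29.500,-36.100,4.000]
hi = A.hi+B.hi = [5.1+8, -1.5+8, 17.2+5.1] = [13.100,6.500,22.300]
diag = √(42.6²+42.6²+18.3²) = √3964.41 = 62.964

min=[-29.500,-36.100,4.000] max=[13.100,6.500,22.300] diag=62.964


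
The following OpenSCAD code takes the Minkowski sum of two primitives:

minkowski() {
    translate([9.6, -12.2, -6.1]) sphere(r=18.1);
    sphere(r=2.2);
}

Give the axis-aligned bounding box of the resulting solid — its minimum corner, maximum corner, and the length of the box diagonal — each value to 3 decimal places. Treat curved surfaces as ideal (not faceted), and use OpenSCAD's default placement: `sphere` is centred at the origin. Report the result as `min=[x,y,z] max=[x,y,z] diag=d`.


A = translate([9.6, -12.2, -6.1]) sphere(r=18.1) → bbox [-8.5,-30.3,-24.2] .. [27.7,5.9,12]
B = sphere(r=2.2) → bbox [-2.2,-2.2,-2.2] .. [2.2,2.2,2.2]
lo = A.lo+B.lo = [-8.5-2.2, -30.3-2.2, -24.2-2.2] = [-10.700,-32.500,-26.400]
hi = A.hi+B.hi = [27.7+2.2, 5.9+2.2, 12+2.2] = [29.900,8.100,14.200]
diag = √(40.6²+40.6²+40.6²) = √4945.08 = 70.321

min=[-10.700,-32.500,-26.400] max=[29.900,8.100,14.200] diag=70.321


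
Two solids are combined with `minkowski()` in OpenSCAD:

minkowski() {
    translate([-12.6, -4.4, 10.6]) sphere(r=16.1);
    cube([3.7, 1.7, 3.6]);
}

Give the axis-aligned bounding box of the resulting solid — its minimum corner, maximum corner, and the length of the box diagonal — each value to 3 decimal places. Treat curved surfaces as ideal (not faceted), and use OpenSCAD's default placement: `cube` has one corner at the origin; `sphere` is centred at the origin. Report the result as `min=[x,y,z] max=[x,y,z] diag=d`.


A = translate([-12.6, -4.4, 10.6]) sphere(r=16.1) → bbox [-28.7,-20.5,-5.5] .. [3.5,11.7,26.7]
B = cube([3.7, 1.7, 3.6]) → bbox [0,0,0] .. [3.7,1.7,3.6]
lo = A.lo+B.lo = [-28.7+0, -20.5+0, -5.5+0] = [-28.700,-20.500,-5.500]
hi = A.hi+B.hi = [3.5+3.7, 11.7+1.7, 26.7+3.6] = [7.200,13.400,30.300]
diag = √(35.9²+33.9²+35.8²) = √3719.66 = 60.989

min=[-28.700,-20.500,-5.500] max=[7.200,13.400,30.300] diag=60.989


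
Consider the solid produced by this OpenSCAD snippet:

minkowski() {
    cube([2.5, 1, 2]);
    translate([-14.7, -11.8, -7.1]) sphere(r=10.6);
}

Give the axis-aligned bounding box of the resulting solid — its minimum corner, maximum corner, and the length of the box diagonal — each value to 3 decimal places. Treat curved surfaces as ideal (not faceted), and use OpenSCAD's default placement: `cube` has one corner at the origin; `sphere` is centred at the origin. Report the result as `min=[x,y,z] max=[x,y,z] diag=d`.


A = translate([-14.7, -11.8, -7.1]) sphere(r=10.6) → bbox [-25.3,-22.4,-17.7] .. [-4.1,-1.2,3.5]
B = cube([2.5, 1, 2]) → bbox [0,0,0] .. [2.5,1,2]
lo = A.lo+B.lo = [-25.3+0, -22.4+0, -17.7+0] = [-25.300,-22.400,-17.700]
hi = A.hi+B.hi = [-4.1+2.5, -1.2+1, 3.5+2] = [-1.600,-0.200,5.500]
diag = √(23.7²+22.2²+23.2²) = √1592.77 = 39.910

min=[-25.300,-22.400,-17.700] max=[-1.600,-0.200,5.500] diag=39.910


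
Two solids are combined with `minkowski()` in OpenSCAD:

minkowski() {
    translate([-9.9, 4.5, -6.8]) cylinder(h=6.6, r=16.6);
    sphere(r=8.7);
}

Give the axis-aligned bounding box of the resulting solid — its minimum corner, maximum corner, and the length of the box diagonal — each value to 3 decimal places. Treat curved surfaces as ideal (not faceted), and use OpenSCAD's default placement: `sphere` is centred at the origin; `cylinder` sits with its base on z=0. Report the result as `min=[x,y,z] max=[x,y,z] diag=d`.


min=[-35.200,-20.800,-15.500] max=[15.400,29.800,8.500] diag=75.477

A = translate([-9.9, 4.5, -6.8]) cylinder(h=6.6, r=16.6) → bbox [-26.5,-12.1,-6.8] .. [6.7,21.1,-0.2]
B = sphere(r=8.7) → bbox [-8.7,-8.7,-8.7] .. [8.7,8.7,8.7]
lo = A.lo+B.lo = [-26.5-8.7, -12.1-8.7, -6.8-8.7] = [-35.200,-20.800,-15.500]
hi = A.hi+B.hi = [6.7+8.7, 21.1+8.7, -0.2+8.7] = [15.400,29.800,8.500]
diag = √(50.6²+50.6²+24²) = √5696.72 = 75.477


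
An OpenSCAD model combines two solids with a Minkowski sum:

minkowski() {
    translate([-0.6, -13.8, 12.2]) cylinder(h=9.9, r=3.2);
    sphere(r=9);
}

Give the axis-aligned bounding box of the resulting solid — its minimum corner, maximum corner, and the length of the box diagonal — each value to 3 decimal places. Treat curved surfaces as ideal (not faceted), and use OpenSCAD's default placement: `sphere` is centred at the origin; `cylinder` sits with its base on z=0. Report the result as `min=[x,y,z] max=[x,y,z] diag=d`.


min=[-12.800,-26.000,3.200] max=[11.600,-1.600,31.100] diag=44.375

A = translate([-0.6, -13.8, 12.2]) cylinder(h=9.9, r=3.2) → bbox [-3.8,-17,12.2] .. [2.6,-10.6,22.1]
B = sphere(r=9) → bbox [-9,-9,-9] .. [9,9,9]
lo = A.lo+B.lo = [-3.8-9, -17-9, 12.2-9] = [-12.800,-26.000,3.200]
hi = A.hi+B.hi = [2.6+9, -10.6+9, 22.1+9] = [11.600,-1.600,31.100]
diag = √(24.4²+24.4²+27.9²) = √1969.13 = 44.375


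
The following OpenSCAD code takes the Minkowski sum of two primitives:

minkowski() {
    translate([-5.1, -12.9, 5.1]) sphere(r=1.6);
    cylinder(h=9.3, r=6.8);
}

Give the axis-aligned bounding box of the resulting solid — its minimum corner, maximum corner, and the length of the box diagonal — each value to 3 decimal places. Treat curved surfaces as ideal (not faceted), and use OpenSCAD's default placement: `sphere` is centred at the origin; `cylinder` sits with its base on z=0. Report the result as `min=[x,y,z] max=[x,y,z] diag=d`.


A = translate([-5.1, -12.9, 5.1]) sphere(r=1.6) → bbox [-6.7,-14.5,3.5] .. [-3.5,-11.3,6.7]
B = cylinder(h=9.3, r=6.8) → bbox [-6.8,-6.8,0] .. [6.8,6.8,9.3]
lo = A.lo+B.lo = [-6.7-6.8, -14.5-6.8, 3.5+0] = [-13.500,-21.300,3.500]
hi = A.hi+B.hi = [-3.5+6.8, -11.3+6.8, 6.7+9.3] = [3.300,-4.500,16.000]
diag = √(16.8²+16.8²+12.5²) = √720.73 = 26.846

min=[-13.500,-21.300,3.500] max=[3.300,-4.500,16.000] diag=26.846


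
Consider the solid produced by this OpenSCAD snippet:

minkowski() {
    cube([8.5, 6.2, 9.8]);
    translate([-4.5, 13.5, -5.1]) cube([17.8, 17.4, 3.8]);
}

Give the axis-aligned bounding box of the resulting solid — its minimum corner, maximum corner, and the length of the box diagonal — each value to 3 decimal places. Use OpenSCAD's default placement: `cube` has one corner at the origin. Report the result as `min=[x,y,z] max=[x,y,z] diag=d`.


A = translate([-4.5, 13.5, -5.1]) cube([17.8, 17.4, 3.8]) → bbox [-4.5,13.5,-5.1] .. [13.3,30.9,-1.3]
B = cube([8.5, 6.2, 9.8]) → bbox [0,0,0] .. [8.5,6.2,9.8]
lo = A.lo+B.lo = [-4.5+0, 13.5+0, -5.1+0] = [-4.500,13.500,-5.100]
hi = A.hi+B.hi = [13.3+8.5, 30.9+6.2, -1.3+9.8] = [21.800,37.100,8.500]
diag = √(26.3²+23.6²+13.6²) = √1433.61 = 37.863

min=[-4.500,13.500,-5.100] max=[21.800,37.100,8.500] diag=37.863


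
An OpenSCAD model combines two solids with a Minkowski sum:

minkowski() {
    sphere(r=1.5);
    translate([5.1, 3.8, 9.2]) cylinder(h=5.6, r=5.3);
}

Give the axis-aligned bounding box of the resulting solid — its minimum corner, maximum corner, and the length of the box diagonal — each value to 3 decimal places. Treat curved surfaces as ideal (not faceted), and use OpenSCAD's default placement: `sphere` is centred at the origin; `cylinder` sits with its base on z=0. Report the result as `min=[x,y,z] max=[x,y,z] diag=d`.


min=[-1.700,-3.000,7.700] max=[11.900,10.600,16.300] diag=21.068

A = translate([5.1, 3.8, 9.2]) cylinder(h=5.6, r=5.3) → bbox [-0.2,-1.5,9.2] .. [10.4,9.1,14.8]
B = sphere(r=1.5) → bbox [-1.5,-1.5,-1.5] .. [1.5,1.5,1.5]
lo = A.lo+B.lo = [-0.2-1.5, -1.5-1.5, 9.2-1.5] = [-1.700,-3.000,7.700]
hi = A.hi+B.hi = [10.4+1.5, 9.1+1.5, 14.8+1.5] = [11.900,10.600,16.300]
diag = √(13.6²+13.6²+8.6²) = √443.88 = 21.068


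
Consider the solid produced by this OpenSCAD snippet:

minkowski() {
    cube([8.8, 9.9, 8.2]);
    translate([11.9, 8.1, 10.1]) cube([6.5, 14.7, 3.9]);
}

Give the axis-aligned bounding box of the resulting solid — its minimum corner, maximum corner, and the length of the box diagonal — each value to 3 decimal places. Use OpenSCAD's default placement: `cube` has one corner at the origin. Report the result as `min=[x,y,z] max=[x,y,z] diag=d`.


min=[11.900,8.100,10.100] max=[27.200,32.700,22.200] diag=31.395

A = translate([11.9, 8.1, 10.1]) cube([6.5, 14.7, 3.9]) → bbox [11.9,8.1,10.1] .. [18.4,22.8,14]
B = cube([8.8, 9.9, 8.2]) → bbox [0,0,0] .. [8.8,9.9,8.2]
lo = A.lo+B.lo = [11.9+0, 8.1+0, 10.1+0] = [11.900,8.100,10.100]
hi = A.hi+B.hi = [18.4+8.8, 22.8+9.9, 14+8.2] = [27.200,32.700,22.200]
diag = √(15.3²+24.6²+12.1²) = √985.66 = 31.395


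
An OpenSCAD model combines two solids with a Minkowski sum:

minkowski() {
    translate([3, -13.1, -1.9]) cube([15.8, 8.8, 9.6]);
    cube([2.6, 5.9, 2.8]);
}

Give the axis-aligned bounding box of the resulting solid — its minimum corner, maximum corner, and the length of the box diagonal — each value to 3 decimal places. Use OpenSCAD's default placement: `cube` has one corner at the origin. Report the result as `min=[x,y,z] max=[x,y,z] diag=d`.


A = translate([3, -13.1, -1.9]) cube([15.8, 8.8, 9.6]) → bbox [3,-13.1,-1.9] .. [18.8,-4.3,7.7]
B = cube([2.6, 5.9, 2.8]) → bbox [0,0,0] .. [2.6,5.9,2.8]
lo = A.lo+B.lo = [3+0, -13.1+0, -1.9+0] = [3.000,-13.100,-1.900]
hi = A.hi+B.hi = [18.8+2.6, -4.3+5.9, 7.7+2.8] = [21.400,1.600,10.500]
diag = √(18.4²+14.7²+12.4²) = √708.41 = 26.616

min=[3.000,-13.100,-1.900] max=[21.400,1.600,10.500] diag=26.616


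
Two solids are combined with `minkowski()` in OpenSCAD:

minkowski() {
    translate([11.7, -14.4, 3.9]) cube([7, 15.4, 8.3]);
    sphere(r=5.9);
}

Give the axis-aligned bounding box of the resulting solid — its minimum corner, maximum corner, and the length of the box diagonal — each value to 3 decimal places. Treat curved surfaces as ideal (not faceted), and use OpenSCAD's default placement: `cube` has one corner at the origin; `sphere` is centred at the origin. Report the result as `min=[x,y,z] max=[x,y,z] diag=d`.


A = translate([11.7, -14.4, 3.9]) cube([7, 15.4, 8.3]) → bbox [11.7,-14.4,3.9] .. [18.7,1,12.2]
B = sphere(r=5.9) → bbox [-5.9,-5.9,-5.9] .. [5.9,5.9,5.9]
lo = A.lo+B.lo = [11.7-5.9, -14.4-5.9, 3.9-5.9] = [5.800,-20.300,-2.000]
hi = A.hi+B.hi = [18.7+5.9, 1+5.9, 12.2+5.9] = [24.600,6.900,18.100]
diag = √(18.8²+27.2²+20.1²) = √1497.29 = 38.695

min=[5.800,-20.300,-2.000] max=[24.600,6.900,18.100] diag=38.695


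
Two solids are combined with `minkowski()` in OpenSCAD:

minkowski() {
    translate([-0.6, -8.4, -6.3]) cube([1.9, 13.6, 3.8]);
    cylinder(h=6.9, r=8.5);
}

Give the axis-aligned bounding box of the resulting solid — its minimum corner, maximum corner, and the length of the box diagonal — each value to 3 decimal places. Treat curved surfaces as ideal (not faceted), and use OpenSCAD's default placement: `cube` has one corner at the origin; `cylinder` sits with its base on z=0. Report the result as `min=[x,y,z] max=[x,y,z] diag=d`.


min=[-9.100,-16.900,-6.300] max=[9.800,13.700,4.400] diag=37.524

A = translate([-0.6, -8.4, -6.3]) cube([1.9, 13.6, 3.8]) → bbox [-0.6,-8.4,-6.3] .. [1.3,5.2,-2.5]
B = cylinder(h=6.9, r=8.5) → bbox [-8.5,-8.5,0] .. [8.5,8.5,6.9]
lo = A.lo+B.lo = [-0.6-8.5, -8.4-8.5, -6.3+0] = [-9.100,-16.900,-6.300]
hi = A.hi+B.hi = [1.3+8.5, 5.2+8.5, -2.5+6.9] = [9.800,13.700,4.400]
diag = √(18.9²+30.6²+10.7²) = √1408.06 = 37.524


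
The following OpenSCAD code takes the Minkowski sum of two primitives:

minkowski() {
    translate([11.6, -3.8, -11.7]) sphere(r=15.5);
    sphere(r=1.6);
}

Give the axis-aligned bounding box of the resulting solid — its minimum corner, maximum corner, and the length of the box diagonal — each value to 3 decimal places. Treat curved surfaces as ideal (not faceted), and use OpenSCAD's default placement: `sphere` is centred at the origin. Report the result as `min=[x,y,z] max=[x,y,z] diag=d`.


min=[-5.500,-20.900,-28.800] max=[28.700,13.300,5.400] diag=59.236

A = translate([11.6, -3.8, -11.7]) sphere(r=15.5) → bbox [-3.9,-19.3,-27.2] .. [27.1,11.7,3.8]
B = sphere(r=1.6) → bbox [-1.6,-1.6,-1.6] .. [1.6,1.6,1.6]
lo = A.lo+B.lo = [-3.9-1.6, -19.3-1.6, -27.2-1.6] = [-5.500,-20.900,-28.800]
hi = A.hi+B.hi = [27.1+1.6, 11.7+1.6, 3.8+1.6] = [28.700,13.300,5.400]
diag = √(34.2²+34.2²+34.2²) = √3508.92 = 59.236


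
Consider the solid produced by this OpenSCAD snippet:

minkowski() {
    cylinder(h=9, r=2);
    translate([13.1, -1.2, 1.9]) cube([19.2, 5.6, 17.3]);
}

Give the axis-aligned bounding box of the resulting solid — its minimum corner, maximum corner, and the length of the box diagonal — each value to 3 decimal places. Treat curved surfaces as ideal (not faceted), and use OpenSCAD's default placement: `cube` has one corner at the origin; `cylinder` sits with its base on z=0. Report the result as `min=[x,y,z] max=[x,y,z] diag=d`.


min=[11.100,-3.200,1.900] max=[34.300,6.400,28.200] diag=36.361

A = translate([13.1, -1.2, 1.9]) cube([19.2, 5.6, 17.3]) → bbox [13.1,-1.2,1.9] .. [32.3,4.4,19.2]
B = cylinder(h=9, r=2) → bbox [-2,-2,0] .. [2,2,9]
lo = A.lo+B.lo = [13.1-2, -1.2-2, 1.9+0] = [11.100,-3.200,1.900]
hi = A.hi+B.hi = [32.3+2, 4.4+2, 19.2+9] = [34.300,6.400,28.200]
diag = √(23.2²+9.6²+26.3²) = √1322.09 = 36.361


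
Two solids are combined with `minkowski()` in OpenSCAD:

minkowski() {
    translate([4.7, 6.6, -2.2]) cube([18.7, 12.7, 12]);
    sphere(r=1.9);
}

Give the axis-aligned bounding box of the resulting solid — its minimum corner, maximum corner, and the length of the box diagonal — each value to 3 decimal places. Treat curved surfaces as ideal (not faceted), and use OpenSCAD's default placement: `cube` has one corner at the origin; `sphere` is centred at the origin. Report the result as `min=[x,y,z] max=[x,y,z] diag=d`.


min=[2.800,4.700,-4.100] max=[25.300,21.200,11.700] diag=32.065

A = translate([4.7, 6.6, -2.2]) cube([18.7, 12.7, 12]) → bbox [4.7,6.6,-2.2] .. [23.4,19.3,9.8]
B = sphere(r=1.9) → bbox [-1.9,-1.9,-1.9] .. [1.9,1.9,1.9]
lo = A.lo+B.lo = [4.7-1.9, 6.6-1.9, -2.2-1.9] = [2.800,4.700,-4.100]
hi = A.hi+B.hi = [23.4+1.9, 19.3+1.9, 9.8+1.9] = [25.300,21.200,11.700]
diag = √(22.5²+16.5²+15.8²) = √1028.14 = 32.065


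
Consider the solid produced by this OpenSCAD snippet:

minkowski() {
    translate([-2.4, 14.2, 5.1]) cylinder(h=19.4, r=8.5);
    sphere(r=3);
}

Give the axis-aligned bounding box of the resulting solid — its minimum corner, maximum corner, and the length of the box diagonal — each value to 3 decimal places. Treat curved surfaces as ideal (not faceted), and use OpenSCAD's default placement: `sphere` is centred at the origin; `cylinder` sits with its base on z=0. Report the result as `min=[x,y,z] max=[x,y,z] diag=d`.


A = translate([-2.4, 14.2, 5.1]) cylinder(h=19.4, r=8.5) → bbox [-10.9,5.7,5.1] .. [6.1,22.7,24.5]
B = sphere(r=3) → bbox [-3,-3,-3] .. [3,3,3]
lo = A.lo+B.lo = [-10.9-3, 5.7-3, 5.1-3] = [-13.900,2.700,2.100]
hi = A.hi+B.hi = [6.1+3, 22.7+3, 24.5+3] = [9.100,25.700,27.500]
diag = √(23²+23²+25.4²) = √1703.16 = 41.269

min=[-13.900,2.700,2.100] max=[9.100,25.700,27.500] diag=41.269


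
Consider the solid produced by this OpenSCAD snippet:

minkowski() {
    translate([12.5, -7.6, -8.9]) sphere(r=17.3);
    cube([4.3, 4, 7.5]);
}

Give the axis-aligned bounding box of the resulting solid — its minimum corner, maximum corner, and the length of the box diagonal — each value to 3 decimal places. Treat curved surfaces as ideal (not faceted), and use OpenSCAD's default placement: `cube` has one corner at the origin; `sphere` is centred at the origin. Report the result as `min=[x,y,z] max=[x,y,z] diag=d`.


A = translate([12.5, -7.6, -8.9]) sphere(r=17.3) → bbox [-4.8,-24.9,-26.2] .. [29.8,9.7,8.4]
B = cube([4.3, 4, 7.5]) → bbox [0,0,0] .. [4.3,4,7.5]
lo = A.lo+B.lo = [-4.8+0, -24.9+0, -26.2+0] = [-4.800,-24.900,-26.200]
hi = A.hi+B.hi = [29.8+4.3, 9.7+4, 8.4+7.5] = [34.100,13.700,15.900]
diag = √(38.9²+38.6²+42.1²) = √4775.58 = 69.106

min=[-4.800,-24.900,-26.200] max=[34.100,13.700,15.900] diag=69.106


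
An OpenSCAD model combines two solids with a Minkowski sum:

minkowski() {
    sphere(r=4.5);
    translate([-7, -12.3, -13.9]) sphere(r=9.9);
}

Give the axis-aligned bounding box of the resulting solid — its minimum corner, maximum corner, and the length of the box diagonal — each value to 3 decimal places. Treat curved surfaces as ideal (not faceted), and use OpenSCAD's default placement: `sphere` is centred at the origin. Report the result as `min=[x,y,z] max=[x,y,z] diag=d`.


min=[-21.400,-26.700,-28.300] max=[7.400,2.100,0.500] diag=49.883

A = translate([-7, -12.3, -13.9]) sphere(r=9.9) → bbox [-16.9,-22.2,-23.8] .. [2.9,-2.4,-4]
B = sphere(r=4.5) → bbox [-4.5,-4.5,-4.5] .. [4.5,4.5,4.5]
lo = A.lo+B.lo = [-16.9-4.5, -22.2-4.5, -23.8-4.5] = [-21.400,-26.700,-28.300]
hi = A.hi+B.hi = [2.9+4.5, -2.4+4.5, -4+4.5] = [7.400,2.100,0.500]
diag = √(28.8²+28.8²+28.8²) = √2488.32 = 49.883


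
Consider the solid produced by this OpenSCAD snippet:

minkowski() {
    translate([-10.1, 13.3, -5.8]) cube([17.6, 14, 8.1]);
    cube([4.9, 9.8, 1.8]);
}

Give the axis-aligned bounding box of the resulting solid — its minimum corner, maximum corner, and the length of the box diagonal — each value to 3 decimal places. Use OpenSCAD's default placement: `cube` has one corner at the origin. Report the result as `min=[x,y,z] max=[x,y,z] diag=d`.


min=[-10.100,13.300,-5.800] max=[12.400,37.100,4.100] diag=34.215

A = translate([-10.1, 13.3, -5.8]) cube([17.6, 14, 8.1]) → bbox [-10.1,13.3,-5.8] .. [7.5,27.3,2.3]
B = cube([4.9, 9.8, 1.8]) → bbox [0,0,0] .. [4.9,9.8,1.8]
lo = A.lo+B.lo = [-10.1+0, 13.3+0, -5.8+0] = [-10.100,13.300,-5.800]
hi = A.hi+B.hi = [7.5+4.9, 27.3+9.8, 2.3+1.8] = [12.400,37.100,4.100]
diag = √(22.5²+23.8²+9.9²) = √1170.7 = 34.215


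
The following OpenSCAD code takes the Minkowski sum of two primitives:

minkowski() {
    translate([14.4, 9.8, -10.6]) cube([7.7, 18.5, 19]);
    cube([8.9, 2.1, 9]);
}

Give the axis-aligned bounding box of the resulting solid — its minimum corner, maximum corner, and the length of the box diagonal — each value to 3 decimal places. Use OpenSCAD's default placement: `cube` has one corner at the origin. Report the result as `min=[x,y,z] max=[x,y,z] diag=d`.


A = translate([14.4, 9.8, -10.6]) cube([7.7, 18.5, 19]) → bbox [14.4,9.8,-10.6] .. [22.1,28.3,8.4]
B = cube([8.9, 2.1, 9]) → bbox [0,0,0] .. [8.9,2.1,9]
lo = A.lo+B.lo = [14.4+0, 9.8+0, -10.6+0] = [14.400,9.800,-10.600]
hi = A.hi+B.hi = [22.1+8.9, 28.3+2.1, 8.4+9] = [31.000,30.400,17.400]
diag = √(16.6²+20.6²+28²) = √1483.92 = 38.522

min=[14.400,9.800,-10.600] max=[31.000,30.400,17.400] diag=38.522


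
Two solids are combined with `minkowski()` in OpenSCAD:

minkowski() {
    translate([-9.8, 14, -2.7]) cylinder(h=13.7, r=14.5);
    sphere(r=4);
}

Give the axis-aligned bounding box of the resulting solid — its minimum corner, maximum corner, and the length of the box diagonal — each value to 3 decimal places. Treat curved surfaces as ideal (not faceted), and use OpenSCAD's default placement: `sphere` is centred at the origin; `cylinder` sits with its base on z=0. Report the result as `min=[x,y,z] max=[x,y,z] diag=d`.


A = translate([-9.8, 14, -2.7]) cylinder(h=13.7, r=14.5) → bbox [-24.3,-0.5,-2.7] .. [4.7,28.5,11]
B = sphere(r=4) → bbox [-4,-4,-4] .. [4,4,4]
lo = A.lo+B.lo = [-24.3-4, -0.5-4, -2.7-4] = [-28.300,-4.500,-6.700]
hi = A.hi+B.hi = [4.7+4, 28.5+4, 11+4] = [8.700,32.500,15.000]
diag = √(37²+37²+21.7²) = √3208.89 = 56.647

min=[-28.300,-4.500,-6.700] max=[8.700,32.500,15.000] diag=56.647


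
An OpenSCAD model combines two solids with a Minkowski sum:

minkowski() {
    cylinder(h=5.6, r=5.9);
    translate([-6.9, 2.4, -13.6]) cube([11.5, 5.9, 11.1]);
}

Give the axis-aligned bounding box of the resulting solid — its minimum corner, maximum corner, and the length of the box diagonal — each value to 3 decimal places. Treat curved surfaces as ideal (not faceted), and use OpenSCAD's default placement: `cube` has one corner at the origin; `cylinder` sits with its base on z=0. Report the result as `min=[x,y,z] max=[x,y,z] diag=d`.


min=[-12.800,-3.500,-13.600] max=[10.500,14.200,3.100] diag=33.691

A = translate([-6.9, 2.4, -13.6]) cube([11.5, 5.9, 11.1]) → bbox [-6.9,2.4,-13.6] .. [4.6,8.3,-2.5]
B = cylinder(h=5.6, r=5.9) → bbox [-5.9,-5.9,0] .. [5.9,5.9,5.6]
lo = A.lo+B.lo = [-6.9-5.9, 2.4-5.9, -13.6+0] = [-12.800,-3.500,-13.600]
hi = A.hi+B.hi = [4.6+5.9, 8.3+5.9, -2.5+5.6] = [10.500,14.200,3.100]
diag = √(23.3²+17.7²+16.7²) = √1135.07 = 33.691


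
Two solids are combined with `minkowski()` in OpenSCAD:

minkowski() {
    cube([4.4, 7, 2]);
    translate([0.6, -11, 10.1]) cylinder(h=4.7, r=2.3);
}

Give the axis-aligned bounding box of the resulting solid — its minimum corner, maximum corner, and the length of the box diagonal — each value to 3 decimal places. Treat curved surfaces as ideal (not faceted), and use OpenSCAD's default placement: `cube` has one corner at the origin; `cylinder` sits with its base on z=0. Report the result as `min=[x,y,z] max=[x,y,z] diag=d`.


min=[-1.700,-13.300,10.100] max=[7.300,-1.700,16.800] diag=16.138

A = translate([0.6, -11, 10.1]) cylinder(h=4.7, r=2.3) → bbox [-1.7,-13.3,10.1] .. [2.9,-8.7,14.8]
B = cube([4.4, 7, 2]) → bbox [0,0,0] .. [4.4,7,2]
lo = A.lo+B.lo = [-1.7+0, -13.3+0, 10.1+0] = [-1.700,-13.300,10.100]
hi = A.hi+B.hi = [2.9+4.4, -8.7+7, 14.8+2] = [7.300,-1.700,16.800]
diag = √(9²+11.6²+6.7²) = √260.45 = 16.138


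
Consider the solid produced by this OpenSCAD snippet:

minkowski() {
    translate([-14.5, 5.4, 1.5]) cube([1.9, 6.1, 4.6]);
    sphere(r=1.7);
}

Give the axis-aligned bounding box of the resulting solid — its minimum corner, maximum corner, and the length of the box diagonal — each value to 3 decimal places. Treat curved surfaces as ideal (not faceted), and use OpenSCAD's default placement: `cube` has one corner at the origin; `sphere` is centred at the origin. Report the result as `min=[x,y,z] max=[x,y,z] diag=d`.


A = translate([-14.5, 5.4, 1.5]) cube([1.9, 6.1, 4.6]) → bbox [-14.5,5.4,1.5] .. [-12.6,11.5,6.1]
B = sphere(r=1.7) → bbox [-1.7,-1.7,-1.7] .. [1.7,1.7,1.7]
lo = A.lo+B.lo = [-14.5-1.7, 5.4-1.7, 1.5-1.7] = [-16.200,3.700,-0.200]
hi = A.hi+B.hi = [-12.6+1.7, 11.5+1.7, 6.1+1.7] = [-10.900,13.200,7.800]
diag = √(5.3²+9.5²+8²) = √182.34 = 13.503

min=[-16.200,3.700,-0.200] max=[-10.900,13.200,7.800] diag=13.503


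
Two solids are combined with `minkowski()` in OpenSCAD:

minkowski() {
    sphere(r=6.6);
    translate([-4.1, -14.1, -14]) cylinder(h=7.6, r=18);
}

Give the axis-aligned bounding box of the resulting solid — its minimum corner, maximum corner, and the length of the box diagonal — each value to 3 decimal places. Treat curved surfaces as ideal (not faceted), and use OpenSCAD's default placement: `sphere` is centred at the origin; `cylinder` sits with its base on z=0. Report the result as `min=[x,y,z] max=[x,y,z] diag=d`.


A = translate([-4.1, -14.1, -14]) cylinder(h=7.6, r=18) → bbox [-22.1,-32.1,-14] .. [13.9,3.9,-6.4]
B = sphere(r=6.6) → bbox [-6.6,-6.6,-6.6] .. [6.6,6.6,6.6]
lo = A.lo+B.lo = [-22.1-6.6, -32.1-6.6, -14-6.6] = [-28.700,-38.700,-20.600]
hi = A.hi+B.hi = [13.9+6.6, 3.9+6.6, -6.4+6.6] = [20.500,10.500,0.200]
diag = √(49.2²+49.2²+20.8²) = √5273.92 = 72.622

min=[-28.700,-38.700,-20.600] max=[20.500,10.500,0.200] diag=72.622


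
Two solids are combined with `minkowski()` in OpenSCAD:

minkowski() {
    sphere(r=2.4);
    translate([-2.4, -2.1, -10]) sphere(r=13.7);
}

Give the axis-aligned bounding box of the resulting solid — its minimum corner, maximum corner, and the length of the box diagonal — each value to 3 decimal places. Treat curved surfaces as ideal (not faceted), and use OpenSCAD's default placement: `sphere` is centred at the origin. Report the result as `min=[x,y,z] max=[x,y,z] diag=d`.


min=[-18.500,-18.200,-26.100] max=[13.700,14.000,6.100] diag=55.772

A = translate([-2.4, -2.1, -10]) sphere(r=13.7) → bbox [-16.1,-15.8,-23.7] .. [11.3,11.6,3.7]
B = sphere(r=2.4) → bbox [-2.4,-2.4,-2.4] .. [2.4,2.4,2.4]
lo = A.lo+B.lo = [-16.1-2.4, -15.8-2.4, -23.7-2.4] = [-18.500,-18.200,-26.100]
hi = A.hi+B.hi = [11.3+2.4, 11.6+2.4, 3.7+2.4] = [13.700,14.000,6.100]
diag = √(32.2²+32.2²+32.2²) = √3110.52 = 55.772


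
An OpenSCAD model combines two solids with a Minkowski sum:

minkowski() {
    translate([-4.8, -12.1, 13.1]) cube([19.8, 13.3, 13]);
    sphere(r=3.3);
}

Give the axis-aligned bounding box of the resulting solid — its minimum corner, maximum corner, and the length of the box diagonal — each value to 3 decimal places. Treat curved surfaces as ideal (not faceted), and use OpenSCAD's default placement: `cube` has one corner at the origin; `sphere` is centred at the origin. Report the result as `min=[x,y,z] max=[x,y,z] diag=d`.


min=[-8.100,-15.400,9.800] max=[18.300,4.500,29.400] diag=38.433

A = translate([-4.8, -12.1, 13.1]) cube([19.8, 13.3, 13]) → bbox [-4.8,-12.1,13.1] .. [15,1.2,26.1]
B = sphere(r=3.3) → bbox [-3.3,-3.3,-3.3] .. [3.3,3.3,3.3]
lo = A.lo+B.lo = [-4.8-3.3, -12.1-3.3, 13.1-3.3] = [-8.100,-15.400,9.800]
hi = A.hi+B.hi = [15+3.3, 1.2+3.3, 26.1+3.3] = [18.300,4.500,29.400]
diag = √(26.4²+19.9²+19.6²) = √1477.13 = 38.433


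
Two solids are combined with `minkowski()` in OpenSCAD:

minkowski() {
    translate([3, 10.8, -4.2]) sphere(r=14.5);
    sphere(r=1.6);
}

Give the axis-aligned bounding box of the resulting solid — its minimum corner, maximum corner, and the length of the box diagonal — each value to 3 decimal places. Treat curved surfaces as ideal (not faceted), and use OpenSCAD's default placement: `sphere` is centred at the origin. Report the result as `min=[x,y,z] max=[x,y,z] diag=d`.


A = translate([3, 10.8, -4.2]) sphere(r=14.5) → bbox [-11.5,-3.7,-18.7] .. [17.5,25.3,10.3]
B = sphere(r=1.6) → bbox [-1.6,-1.6,-1.6] .. [1.6,1.6,1.6]
lo = A.lo+B.lo = [-11.5-1.6, -3.7-1.6, -18.7-1.6] = [-13.100,-5.300,-20.300]
hi = A.hi+B.hi = [17.5+1.6, 25.3+1.6, 10.3+1.6] = [19.100,26.900,11.900]
diag = √(32.2²+32.2²+32.2²) = √3110.52 = 55.772

min=[-13.100,-5.300,-20.300] max=[19.100,26.900,11.900] diag=55.772


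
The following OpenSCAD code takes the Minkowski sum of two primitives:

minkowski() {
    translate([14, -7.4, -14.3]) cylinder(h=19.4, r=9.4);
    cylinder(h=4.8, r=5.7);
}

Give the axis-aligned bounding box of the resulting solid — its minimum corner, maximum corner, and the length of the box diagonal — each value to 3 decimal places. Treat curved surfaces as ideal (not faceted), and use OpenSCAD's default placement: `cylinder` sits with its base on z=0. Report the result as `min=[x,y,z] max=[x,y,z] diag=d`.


min=[-1.100,-22.500,-14.300] max=[29.100,7.700,9.900] diag=49.089

A = translate([14, -7.4, -14.3]) cylinder(h=19.4, r=9.4) → bbox [4.6,-16.8,-14.3] .. [23.4,2,5.1]
B = cylinder(h=4.8, r=5.7) → bbox [-5.7,-5.7,0] .. [5.7,5.7,4.8]
lo = A.lo+B.lo = [4.6-5.7, -16.8-5.7, -14.3+0] = [-1.100,-22.500,-14.300]
hi = A.hi+B.hi = [23.4+5.7, 2+5.7, 5.1+4.8] = [29.100,7.700,9.900]
diag = √(30.2²+30.2²+24.2²) = √2409.72 = 49.089


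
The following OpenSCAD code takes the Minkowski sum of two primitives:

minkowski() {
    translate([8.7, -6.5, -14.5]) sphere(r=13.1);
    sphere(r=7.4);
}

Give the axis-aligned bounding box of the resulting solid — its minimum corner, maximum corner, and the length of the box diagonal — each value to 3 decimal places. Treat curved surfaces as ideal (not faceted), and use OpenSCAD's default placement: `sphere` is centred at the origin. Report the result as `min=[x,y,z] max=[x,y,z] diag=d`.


A = translate([8.7, -6.5, -14.5]) sphere(r=13.1) → bbox [-4.4,-19.6,-27.6] .. [21.8,6.6,-1.4]
B = sphere(r=7.4) → bbox [-7.4,-7.4,-7.4] .. [7.4,7.4,7.4]
lo = A.lo+B.lo = [-4.4-7.4, -19.6-7.4, -27.6-7.4] = [-11.800,-27.000,-35.000]
hi = A.hi+B.hi = [21.8+7.4, 6.6+7.4, -1.4+7.4] = [29.200,14.000,6.000]
diag = √(41²+41²+41²) = √5043 = 71.014

min=[-11.800,-27.000,-35.000] max=[29.200,14.000,6.000] diag=71.014
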